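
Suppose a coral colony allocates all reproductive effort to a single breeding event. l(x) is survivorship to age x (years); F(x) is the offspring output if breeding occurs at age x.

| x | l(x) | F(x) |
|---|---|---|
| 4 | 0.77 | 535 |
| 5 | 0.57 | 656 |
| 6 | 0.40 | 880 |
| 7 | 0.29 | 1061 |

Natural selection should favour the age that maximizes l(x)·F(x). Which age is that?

4

Expected offspring if breeding at age x = l(x) × F(x):
  age 4: 0.77 × 535 = 411.950
  age 5: 0.57 × 656 = 373.920
  age 6: 0.40 × 880 = 352.000
  age 7: 0.29 × 1061 = 307.690
Maximum at age 4 (411.950).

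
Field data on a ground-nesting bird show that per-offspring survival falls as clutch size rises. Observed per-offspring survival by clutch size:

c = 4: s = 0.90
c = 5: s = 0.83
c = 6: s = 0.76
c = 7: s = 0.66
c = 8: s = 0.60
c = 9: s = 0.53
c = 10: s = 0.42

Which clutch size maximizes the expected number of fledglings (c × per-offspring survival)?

Expected fledglings = c × s(c):
  c=4: 4 × 0.90 = 3.600
  c=5: 5 × 0.83 = 4.150
  c=6: 6 × 0.76 = 4.560
  c=7: 7 × 0.66 = 4.620
  c=8: 8 × 0.60 = 4.800
  c=9: 9 × 0.53 = 4.770
  c=10: 10 × 0.42 = 4.200
Maximum at c = 8 (4.800 fledglings).

8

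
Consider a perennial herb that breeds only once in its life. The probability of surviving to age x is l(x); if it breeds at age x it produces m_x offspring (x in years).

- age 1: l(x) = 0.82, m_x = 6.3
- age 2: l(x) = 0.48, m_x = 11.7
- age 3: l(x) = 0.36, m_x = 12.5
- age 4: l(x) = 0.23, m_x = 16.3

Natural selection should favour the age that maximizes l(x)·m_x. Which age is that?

Expected offspring if breeding at age x = l(x) × m_x:
  age 1: 0.82 × 6.3 = 5.166
  age 2: 0.48 × 11.7 = 5.616
  age 3: 0.36 × 12.5 = 4.500
  age 4: 0.23 × 16.3 = 3.749
Maximum at age 2 (5.616).

2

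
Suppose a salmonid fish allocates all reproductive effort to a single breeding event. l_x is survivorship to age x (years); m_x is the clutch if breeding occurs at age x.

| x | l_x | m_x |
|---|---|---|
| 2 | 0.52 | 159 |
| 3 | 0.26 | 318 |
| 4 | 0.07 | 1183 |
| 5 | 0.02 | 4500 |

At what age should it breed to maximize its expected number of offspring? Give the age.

5

Expected offspring if breeding at age x = l_x × m_x:
  age 2: 0.52 × 159 = 82.680
  age 3: 0.26 × 318 = 82.680
  age 4: 0.07 × 1183 = 82.810
  age 5: 0.02 × 4500 = 90.000
Maximum at age 5 (90.000).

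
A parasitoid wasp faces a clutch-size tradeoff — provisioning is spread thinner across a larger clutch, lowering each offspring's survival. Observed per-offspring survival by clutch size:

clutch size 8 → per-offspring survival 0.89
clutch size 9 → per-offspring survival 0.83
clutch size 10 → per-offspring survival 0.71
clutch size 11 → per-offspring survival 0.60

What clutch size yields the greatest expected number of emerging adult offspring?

Expected emerging adult offspring = c × s(c):
  c=8: 8 × 0.89 = 7.120
  c=9: 9 × 0.83 = 7.470
  c=10: 10 × 0.71 = 7.100
  c=11: 11 × 0.60 = 6.600
Maximum at c = 9 (7.470 emerging adult offspring).

9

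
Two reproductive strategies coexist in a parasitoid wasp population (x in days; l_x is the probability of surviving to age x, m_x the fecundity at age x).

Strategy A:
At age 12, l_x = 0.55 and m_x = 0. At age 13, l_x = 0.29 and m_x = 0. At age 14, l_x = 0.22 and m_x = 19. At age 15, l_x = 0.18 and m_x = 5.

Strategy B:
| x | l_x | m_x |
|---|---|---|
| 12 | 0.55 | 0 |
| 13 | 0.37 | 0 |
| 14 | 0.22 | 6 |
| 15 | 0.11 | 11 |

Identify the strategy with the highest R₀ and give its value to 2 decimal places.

Strategy A: R₀ = 0.55×0 + 0.29×0 + 0.22×19 + 0.18×5 = 5.0800
Strategy B: R₀ = 0.55×0 + 0.37×0 + 0.22×6 + 0.11×11 = 2.5300
Highest R₀: strategy A with 5.0800.

5.08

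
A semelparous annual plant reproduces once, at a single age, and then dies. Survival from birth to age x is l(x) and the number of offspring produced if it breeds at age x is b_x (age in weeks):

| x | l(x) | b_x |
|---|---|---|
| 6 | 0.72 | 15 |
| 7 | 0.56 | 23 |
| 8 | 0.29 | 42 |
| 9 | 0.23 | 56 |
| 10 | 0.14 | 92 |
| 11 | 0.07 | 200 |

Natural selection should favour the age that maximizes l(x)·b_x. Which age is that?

11

Expected offspring if breeding at age x = l(x) × b_x:
  age 6: 0.72 × 15 = 10.800
  age 7: 0.56 × 23 = 12.880
  age 8: 0.29 × 42 = 12.180
  age 9: 0.23 × 56 = 12.880
  age 10: 0.14 × 92 = 12.880
  age 11: 0.07 × 200 = 14.000
Maximum at age 11 (14.000).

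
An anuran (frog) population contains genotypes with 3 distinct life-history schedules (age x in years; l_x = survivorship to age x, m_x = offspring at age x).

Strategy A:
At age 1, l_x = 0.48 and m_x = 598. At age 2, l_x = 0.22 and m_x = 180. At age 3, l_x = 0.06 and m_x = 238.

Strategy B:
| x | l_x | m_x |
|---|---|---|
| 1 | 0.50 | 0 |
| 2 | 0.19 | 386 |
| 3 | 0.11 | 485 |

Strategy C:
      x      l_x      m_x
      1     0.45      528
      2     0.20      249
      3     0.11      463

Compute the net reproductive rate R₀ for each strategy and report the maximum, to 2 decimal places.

Strategy A: R₀ = 0.48×598 + 0.22×180 + 0.06×238 = 340.9200
Strategy B: R₀ = 0.50×0 + 0.19×386 + 0.11×485 = 126.6900
Strategy C: R₀ = 0.45×528 + 0.20×249 + 0.11×463 = 338.3300
Highest R₀: strategy A with 340.9200.

340.92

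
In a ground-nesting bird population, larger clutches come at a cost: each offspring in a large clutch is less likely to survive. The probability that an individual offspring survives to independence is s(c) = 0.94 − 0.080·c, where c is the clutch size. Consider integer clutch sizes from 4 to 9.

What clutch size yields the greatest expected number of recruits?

6

Expected recruits = c × s(c):
  c=4: 4 × 0.620 = 2.480
  c=5: 5 × 0.540 = 2.700
  c=6: 6 × 0.460 = 2.760
  c=7: 7 × 0.380 = 2.660
  c=8: 8 × 0.300 = 2.400
  c=9: 9 × 0.220 = 1.980
Maximum at c = 6 (2.760 recruits).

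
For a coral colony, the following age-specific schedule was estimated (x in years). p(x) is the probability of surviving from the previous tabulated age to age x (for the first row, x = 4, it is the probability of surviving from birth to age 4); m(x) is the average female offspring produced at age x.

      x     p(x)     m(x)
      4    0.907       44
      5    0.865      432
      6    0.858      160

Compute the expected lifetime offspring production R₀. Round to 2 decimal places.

486.54

Survivorship from birth: l_x = p_4·p_5·…·p_x.
  l_4 = 0.90700
  l_5 = 0.78456
  l_6 = 0.67315
R₀ = Σ l_x m(x):
  age 4: 0.90700 × 44 = 39.9080
  age 5: 0.78456 × 432 = 338.9299
  age 6: 0.67315 × 160 = 107.7040
R₀ = 39.9080 + 338.9299 + 107.7040 = 486.5419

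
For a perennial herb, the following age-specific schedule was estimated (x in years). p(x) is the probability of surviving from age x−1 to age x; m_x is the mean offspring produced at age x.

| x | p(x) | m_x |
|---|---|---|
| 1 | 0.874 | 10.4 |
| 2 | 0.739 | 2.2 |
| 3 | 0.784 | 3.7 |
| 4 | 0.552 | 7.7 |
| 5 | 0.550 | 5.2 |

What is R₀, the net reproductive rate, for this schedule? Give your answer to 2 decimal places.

Survivorship from birth: l_x = p_1·p_2·…·p_x.
  l_1 = 0.87400
  l_2 = 0.64589
  l_3 = 0.50637
  l_4 = 0.27952
  l_5 = 0.15374
R₀ = Σ l_x m_x:
  age 1: 0.87400 × 10.4 = 9.0896
  age 2: 0.64589 × 2.2 = 1.4210
  age 3: 0.50637 × 3.7 = 1.8736
  age 4: 0.27952 × 7.7 = 2.1523
  age 5: 0.15374 × 5.2 = 0.7994
R₀ = 9.0896 + 1.4210 + 1.8736 + 2.1523 + 0.7994 = 15.3359

15.34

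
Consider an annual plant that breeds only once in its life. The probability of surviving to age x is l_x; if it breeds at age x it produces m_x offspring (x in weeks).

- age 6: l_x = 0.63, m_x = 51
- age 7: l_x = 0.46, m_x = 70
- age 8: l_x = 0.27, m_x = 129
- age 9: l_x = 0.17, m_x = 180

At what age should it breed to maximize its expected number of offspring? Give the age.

8

Expected offspring if breeding at age x = l_x × m_x:
  age 6: 0.63 × 51 = 32.130
  age 7: 0.46 × 70 = 32.200
  age 8: 0.27 × 129 = 34.830
  age 9: 0.17 × 180 = 30.600
Maximum at age 8 (34.830).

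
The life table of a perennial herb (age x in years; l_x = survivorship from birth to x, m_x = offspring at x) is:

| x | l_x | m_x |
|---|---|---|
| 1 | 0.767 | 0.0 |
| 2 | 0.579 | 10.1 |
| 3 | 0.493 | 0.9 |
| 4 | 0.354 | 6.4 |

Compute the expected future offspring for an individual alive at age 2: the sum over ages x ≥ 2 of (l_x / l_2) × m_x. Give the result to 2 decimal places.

14.78

l_2 = 0.579. Conditional survival from age 2 to x is l_x / l_2.
  x=2: (0.579/0.579) × 10.1 = 10.1000
  x=3: (0.493/0.579) × 0.9 = 0.7663
  x=4: (0.354/0.579) × 6.4 = 3.9130
Sum = 10.1000 + 0.7663 + 3.9130 = 14.7793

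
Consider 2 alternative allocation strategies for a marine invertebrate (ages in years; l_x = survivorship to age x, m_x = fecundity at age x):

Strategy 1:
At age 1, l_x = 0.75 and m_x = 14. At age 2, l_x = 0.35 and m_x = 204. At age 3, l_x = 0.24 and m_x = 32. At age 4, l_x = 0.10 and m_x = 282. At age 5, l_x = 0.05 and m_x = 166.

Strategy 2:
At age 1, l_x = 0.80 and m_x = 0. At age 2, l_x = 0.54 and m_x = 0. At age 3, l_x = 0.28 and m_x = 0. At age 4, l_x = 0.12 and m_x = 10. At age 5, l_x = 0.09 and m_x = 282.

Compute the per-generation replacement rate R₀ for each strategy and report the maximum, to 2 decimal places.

Strategy 1: R₀ = 0.75×14 + 0.35×204 + 0.24×32 + 0.10×282 + 0.05×166 = 126.0800
Strategy 2: R₀ = 0.80×0 + 0.54×0 + 0.28×0 + 0.12×10 + 0.09×282 = 26.5800
Highest R₀: strategy 1 with 126.0800.

126.08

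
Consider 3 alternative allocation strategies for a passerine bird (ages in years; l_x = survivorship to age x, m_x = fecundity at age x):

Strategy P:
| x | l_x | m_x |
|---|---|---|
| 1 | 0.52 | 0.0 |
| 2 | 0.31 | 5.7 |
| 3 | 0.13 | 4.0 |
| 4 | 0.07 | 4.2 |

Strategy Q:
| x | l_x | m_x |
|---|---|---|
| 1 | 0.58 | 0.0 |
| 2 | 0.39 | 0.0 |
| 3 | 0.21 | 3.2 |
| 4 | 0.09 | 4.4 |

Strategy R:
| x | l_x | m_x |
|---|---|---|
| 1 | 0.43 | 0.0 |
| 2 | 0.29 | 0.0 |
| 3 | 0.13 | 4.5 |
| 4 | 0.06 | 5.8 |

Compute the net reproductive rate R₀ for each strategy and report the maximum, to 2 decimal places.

Strategy P: R₀ = 0.52×0.0 + 0.31×5.7 + 0.13×4.0 + 0.07×4.2 = 2.5810
Strategy Q: R₀ = 0.58×0.0 + 0.39×0.0 + 0.21×3.2 + 0.09×4.4 = 1.0680
Strategy R: R₀ = 0.43×0.0 + 0.29×0.0 + 0.13×4.5 + 0.06×5.8 = 0.9330
Highest R₀: strategy P with 2.5810.

2.58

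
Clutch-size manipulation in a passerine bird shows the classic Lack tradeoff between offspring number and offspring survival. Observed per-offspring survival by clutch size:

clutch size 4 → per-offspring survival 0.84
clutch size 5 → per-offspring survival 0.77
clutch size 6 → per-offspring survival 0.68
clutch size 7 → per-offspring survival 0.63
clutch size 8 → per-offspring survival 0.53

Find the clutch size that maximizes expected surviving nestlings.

Expected surviving nestlings = c × s(c):
  c=4: 4 × 0.84 = 3.360
  c=5: 5 × 0.77 = 3.850
  c=6: 6 × 0.68 = 4.080
  c=7: 7 × 0.63 = 4.410
  c=8: 8 × 0.53 = 4.240
Maximum at c = 7 (4.410 surviving nestlings).

7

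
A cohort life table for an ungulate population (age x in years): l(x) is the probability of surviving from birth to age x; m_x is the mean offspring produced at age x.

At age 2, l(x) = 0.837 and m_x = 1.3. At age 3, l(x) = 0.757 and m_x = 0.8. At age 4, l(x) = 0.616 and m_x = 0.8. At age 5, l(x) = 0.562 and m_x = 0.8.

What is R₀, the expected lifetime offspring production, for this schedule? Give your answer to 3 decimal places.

2.636

R₀ = Σ l(x) m_x:
  age 2: 0.837 × 1.3 = 1.0881
  age 3: 0.757 × 0.8 = 0.6056
  age 4: 0.616 × 0.8 = 0.4928
  age 5: 0.562 × 0.8 = 0.4496
R₀ = 1.0881 + 0.6056 + 0.4928 + 0.4496 = 2.6361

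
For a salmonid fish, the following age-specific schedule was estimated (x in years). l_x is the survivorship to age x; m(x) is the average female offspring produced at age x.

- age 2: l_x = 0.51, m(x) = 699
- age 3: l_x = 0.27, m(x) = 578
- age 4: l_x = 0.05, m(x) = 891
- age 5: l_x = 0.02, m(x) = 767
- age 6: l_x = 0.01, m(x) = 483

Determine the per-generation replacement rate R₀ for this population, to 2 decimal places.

577.27

R₀ = Σ l_x m(x):
  age 2: 0.51 × 699 = 356.4900
  age 3: 0.27 × 578 = 156.0600
  age 4: 0.05 × 891 = 44.5500
  age 5: 0.02 × 767 = 15.3400
  age 6: 0.01 × 483 = 4.8300
R₀ = 356.4900 + 156.0600 + 44.5500 + 15.3400 + 4.8300 = 577.2700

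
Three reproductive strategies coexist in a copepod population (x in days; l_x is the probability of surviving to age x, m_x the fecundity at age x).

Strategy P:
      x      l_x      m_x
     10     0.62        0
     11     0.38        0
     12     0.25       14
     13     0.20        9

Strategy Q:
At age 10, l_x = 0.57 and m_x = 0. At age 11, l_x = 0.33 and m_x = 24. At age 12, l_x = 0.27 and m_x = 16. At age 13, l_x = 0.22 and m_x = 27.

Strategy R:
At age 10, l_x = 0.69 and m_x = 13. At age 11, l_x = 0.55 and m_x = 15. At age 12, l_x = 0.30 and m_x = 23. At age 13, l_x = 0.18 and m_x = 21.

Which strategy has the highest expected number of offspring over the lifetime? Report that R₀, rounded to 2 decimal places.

Strategy P: R₀ = 0.62×0 + 0.38×0 + 0.25×14 + 0.20×9 = 5.3000
Strategy Q: R₀ = 0.57×0 + 0.33×24 + 0.27×16 + 0.22×27 = 18.1800
Strategy R: R₀ = 0.69×13 + 0.55×15 + 0.30×23 + 0.18×21 = 27.9000
Highest R₀: strategy R with 27.9000.

27.90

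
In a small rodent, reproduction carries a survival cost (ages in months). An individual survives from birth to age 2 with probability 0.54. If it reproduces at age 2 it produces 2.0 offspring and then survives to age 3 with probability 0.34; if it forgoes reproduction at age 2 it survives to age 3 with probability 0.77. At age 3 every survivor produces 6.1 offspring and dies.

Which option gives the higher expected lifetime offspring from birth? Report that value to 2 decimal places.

2.54

breed at age 2: R₀ = 0.54 × (2.0 + 0.34 × 6.1) = 0.54 × 4.0740 = 2.2000
delay to age 3: R₀ = 0.54 × (0.77 × 6.1) = 0.54 × 4.6970 = 2.5364
Higher: delay to age 3 (2.5364).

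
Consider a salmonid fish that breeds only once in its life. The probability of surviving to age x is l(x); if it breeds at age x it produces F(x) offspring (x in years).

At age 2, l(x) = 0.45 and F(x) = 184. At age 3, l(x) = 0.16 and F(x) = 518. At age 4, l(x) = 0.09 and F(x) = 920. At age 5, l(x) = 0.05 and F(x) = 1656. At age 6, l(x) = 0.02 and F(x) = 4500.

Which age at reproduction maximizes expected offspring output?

Expected offspring if breeding at age x = l(x) × F(x):
  age 2: 0.45 × 184 = 82.800
  age 3: 0.16 × 518 = 82.880
  age 4: 0.09 × 920 = 82.800
  age 5: 0.05 × 1656 = 82.800
  age 6: 0.02 × 4500 = 90.000
Maximum at age 6 (90.000).

6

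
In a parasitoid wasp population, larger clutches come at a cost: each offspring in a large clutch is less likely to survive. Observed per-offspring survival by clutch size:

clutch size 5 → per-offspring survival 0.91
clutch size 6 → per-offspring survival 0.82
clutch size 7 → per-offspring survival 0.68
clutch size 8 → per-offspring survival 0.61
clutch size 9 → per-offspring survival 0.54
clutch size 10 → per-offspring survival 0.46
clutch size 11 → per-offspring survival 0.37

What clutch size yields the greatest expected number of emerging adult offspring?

Expected emerging adult offspring = c × s(c):
  c=5: 5 × 0.91 = 4.550
  c=6: 6 × 0.82 = 4.920
  c=7: 7 × 0.68 = 4.760
  c=8: 8 × 0.61 = 4.880
  c=9: 9 × 0.54 = 4.860
  c=10: 10 × 0.46 = 4.600
  c=11: 11 × 0.37 = 4.070
Maximum at c = 6 (4.920 emerging adult offspring).

6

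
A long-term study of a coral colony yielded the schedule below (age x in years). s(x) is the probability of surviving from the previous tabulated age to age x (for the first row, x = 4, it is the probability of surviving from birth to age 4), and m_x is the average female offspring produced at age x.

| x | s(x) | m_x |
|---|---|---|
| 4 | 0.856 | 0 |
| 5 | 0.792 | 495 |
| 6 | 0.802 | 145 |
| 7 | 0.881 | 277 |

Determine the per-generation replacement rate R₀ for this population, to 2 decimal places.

Survivorship from birth: l_x = s_4·s_5·…·s_x.
  l_4 = 0.85600
  l_5 = 0.67795
  l_6 = 0.54372
  l_7 = 0.47902
R₀ = Σ l_x m_x:
  age 4: 0.85600 × 0 = 0.0000
  age 5: 0.67795 × 495 = 335.5853
  age 6: 0.54372 × 145 = 78.8394
  age 7: 0.47902 × 277 = 132.6885
R₀ = 0.0000 + 335.5853 + 78.8394 + 132.6885 = 547.1132

547.11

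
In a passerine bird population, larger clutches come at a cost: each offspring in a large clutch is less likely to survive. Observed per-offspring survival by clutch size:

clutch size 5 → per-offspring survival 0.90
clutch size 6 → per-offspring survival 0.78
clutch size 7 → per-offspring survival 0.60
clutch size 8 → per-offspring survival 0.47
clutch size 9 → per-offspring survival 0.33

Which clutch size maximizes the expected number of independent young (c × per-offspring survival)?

6

Expected independent young = c × s(c):
  c=5: 5 × 0.90 = 4.500
  c=6: 6 × 0.78 = 4.680
  c=7: 7 × 0.60 = 4.200
  c=8: 8 × 0.47 = 3.760
  c=9: 9 × 0.33 = 2.970
Maximum at c = 6 (4.680 independent young).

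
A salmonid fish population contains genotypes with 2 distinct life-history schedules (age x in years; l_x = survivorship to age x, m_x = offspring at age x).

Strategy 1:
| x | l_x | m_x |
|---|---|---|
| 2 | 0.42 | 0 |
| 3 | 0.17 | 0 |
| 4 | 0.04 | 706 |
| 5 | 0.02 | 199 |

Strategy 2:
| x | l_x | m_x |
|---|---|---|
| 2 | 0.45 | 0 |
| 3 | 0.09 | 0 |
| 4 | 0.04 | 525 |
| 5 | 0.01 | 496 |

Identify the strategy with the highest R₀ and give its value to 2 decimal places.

Strategy 1: R₀ = 0.42×0 + 0.17×0 + 0.04×706 + 0.02×199 = 32.2200
Strategy 2: R₀ = 0.45×0 + 0.09×0 + 0.04×525 + 0.01×496 = 25.9600
Highest R₀: strategy 1 with 32.2200.

32.22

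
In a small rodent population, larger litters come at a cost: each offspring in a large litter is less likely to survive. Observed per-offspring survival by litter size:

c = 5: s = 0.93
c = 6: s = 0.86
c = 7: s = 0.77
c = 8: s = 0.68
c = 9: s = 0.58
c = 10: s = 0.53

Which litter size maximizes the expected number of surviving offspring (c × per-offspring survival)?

8

Expected surviving offspring = c × s(c):
  c=5: 5 × 0.93 = 4.650
  c=6: 6 × 0.86 = 5.160
  c=7: 7 × 0.77 = 5.390
  c=8: 8 × 0.68 = 5.440
  c=9: 9 × 0.58 = 5.220
  c=10: 10 × 0.53 = 5.300
Maximum at c = 8 (5.440 surviving offspring).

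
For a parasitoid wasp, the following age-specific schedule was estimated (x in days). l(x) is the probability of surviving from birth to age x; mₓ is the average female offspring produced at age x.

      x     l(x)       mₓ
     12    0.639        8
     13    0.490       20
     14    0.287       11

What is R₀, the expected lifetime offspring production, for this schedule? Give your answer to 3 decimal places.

18.069

R₀ = Σ l(x) mₓ:
  age 12: 0.639 × 8 = 5.1120
  age 13: 0.490 × 20 = 9.8000
  age 14: 0.287 × 11 = 3.1570
R₀ = 5.1120 + 9.8000 + 3.1570 = 18.0690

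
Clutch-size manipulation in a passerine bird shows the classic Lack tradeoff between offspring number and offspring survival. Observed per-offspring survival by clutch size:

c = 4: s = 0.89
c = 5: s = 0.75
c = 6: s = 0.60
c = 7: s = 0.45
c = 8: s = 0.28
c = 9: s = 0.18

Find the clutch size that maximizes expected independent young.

5

Expected independent young = c × s(c):
  c=4: 4 × 0.89 = 3.560
  c=5: 5 × 0.75 = 3.750
  c=6: 6 × 0.60 = 3.600
  c=7: 7 × 0.45 = 3.150
  c=8: 8 × 0.28 = 2.240
  c=9: 9 × 0.18 = 1.620
Maximum at c = 5 (3.750 independent young).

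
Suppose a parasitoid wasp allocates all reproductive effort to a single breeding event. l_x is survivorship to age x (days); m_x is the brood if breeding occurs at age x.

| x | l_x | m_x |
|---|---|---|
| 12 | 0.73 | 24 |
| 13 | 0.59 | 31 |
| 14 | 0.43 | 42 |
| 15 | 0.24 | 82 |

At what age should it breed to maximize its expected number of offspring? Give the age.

Expected offspring if breeding at age x = l_x × m_x:
  age 12: 0.73 × 24 = 17.520
  age 13: 0.59 × 31 = 18.290
  age 14: 0.43 × 42 = 18.060
  age 15: 0.24 × 82 = 19.680
Maximum at age 15 (19.680).

15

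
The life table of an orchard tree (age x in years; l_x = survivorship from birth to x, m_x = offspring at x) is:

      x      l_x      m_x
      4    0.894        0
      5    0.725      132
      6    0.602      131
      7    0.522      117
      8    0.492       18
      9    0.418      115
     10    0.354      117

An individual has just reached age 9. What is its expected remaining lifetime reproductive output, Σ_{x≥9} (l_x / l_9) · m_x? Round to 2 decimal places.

214.09

l_9 = 0.418. Conditional survival from age 9 to x is l_x / l_9.
  x=9: (0.418/0.418) × 115 = 115.0000
  x=10: (0.354/0.418) × 117 = 99.0861
Sum = 115.0000 + 99.0861 = 214.0861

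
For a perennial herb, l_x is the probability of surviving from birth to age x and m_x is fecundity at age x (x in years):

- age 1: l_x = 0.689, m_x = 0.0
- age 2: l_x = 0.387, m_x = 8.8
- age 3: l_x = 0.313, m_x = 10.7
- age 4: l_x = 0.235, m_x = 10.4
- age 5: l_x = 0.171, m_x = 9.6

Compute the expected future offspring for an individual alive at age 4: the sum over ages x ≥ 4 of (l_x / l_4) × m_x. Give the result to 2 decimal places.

17.39

l_4 = 0.235. Conditional survival from age 4 to x is l_x / l_4.
  x=4: (0.235/0.235) × 10.4 = 10.4000
  x=5: (0.171/0.235) × 9.6 = 6.9855
Sum = 10.4000 + 6.9855 = 17.3855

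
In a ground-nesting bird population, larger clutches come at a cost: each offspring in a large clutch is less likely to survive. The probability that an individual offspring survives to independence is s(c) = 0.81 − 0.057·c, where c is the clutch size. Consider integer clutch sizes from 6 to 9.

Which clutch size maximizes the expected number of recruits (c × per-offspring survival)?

Expected recruits = c × s(c):
  c=6: 6 × 0.468 = 2.808
  c=7: 7 × 0.411 = 2.877
  c=8: 8 × 0.354 = 2.832
  c=9: 9 × 0.297 = 2.673
Maximum at c = 7 (2.877 recruits).

7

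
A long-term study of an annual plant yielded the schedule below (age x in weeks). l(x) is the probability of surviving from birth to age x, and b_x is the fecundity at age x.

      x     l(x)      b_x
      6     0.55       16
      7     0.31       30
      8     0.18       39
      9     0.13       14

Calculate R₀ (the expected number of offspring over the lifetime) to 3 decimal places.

R₀ = Σ l(x) b_x:
  age 6: 0.55 × 16 = 8.8000
  age 7: 0.31 × 30 = 9.3000
  age 8: 0.18 × 39 = 7.0200
  age 9: 0.13 × 14 = 1.8200
R₀ = 8.8000 + 9.3000 + 7.0200 + 1.8200 = 26.9400

26.940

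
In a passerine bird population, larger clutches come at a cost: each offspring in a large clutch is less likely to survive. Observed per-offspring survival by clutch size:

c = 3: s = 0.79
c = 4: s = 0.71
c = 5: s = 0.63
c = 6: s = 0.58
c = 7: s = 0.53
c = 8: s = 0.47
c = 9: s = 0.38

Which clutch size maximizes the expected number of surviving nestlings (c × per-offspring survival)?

8

Expected surviving nestlings = c × s(c):
  c=3: 3 × 0.79 = 2.370
  c=4: 4 × 0.71 = 2.840
  c=5: 5 × 0.63 = 3.150
  c=6: 6 × 0.58 = 3.480
  c=7: 7 × 0.53 = 3.710
  c=8: 8 × 0.47 = 3.760
  c=9: 9 × 0.38 = 3.420
Maximum at c = 8 (3.760 surviving nestlings).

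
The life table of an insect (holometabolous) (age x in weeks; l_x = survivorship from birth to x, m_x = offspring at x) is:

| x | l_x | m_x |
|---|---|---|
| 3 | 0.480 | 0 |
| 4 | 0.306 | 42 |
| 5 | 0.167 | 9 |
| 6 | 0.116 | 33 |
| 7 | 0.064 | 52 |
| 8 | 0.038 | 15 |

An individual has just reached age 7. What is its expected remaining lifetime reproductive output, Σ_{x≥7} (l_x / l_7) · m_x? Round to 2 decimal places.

60.91

l_7 = 0.064. Conditional survival from age 7 to x is l_x / l_7.
  x=7: (0.064/0.064) × 52 = 52.0000
  x=8: (0.038/0.064) × 15 = 8.9062
Sum = 52.0000 + 8.9062 = 60.9062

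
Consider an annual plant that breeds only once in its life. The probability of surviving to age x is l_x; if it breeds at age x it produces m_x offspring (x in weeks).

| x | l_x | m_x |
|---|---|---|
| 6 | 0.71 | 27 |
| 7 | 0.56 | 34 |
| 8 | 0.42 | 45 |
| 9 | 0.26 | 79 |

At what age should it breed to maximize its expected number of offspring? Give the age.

Expected offspring if breeding at age x = l_x × m_x:
  age 6: 0.71 × 27 = 19.170
  age 7: 0.56 × 34 = 19.040
  age 8: 0.42 × 45 = 18.900
  age 9: 0.26 × 79 = 20.540
Maximum at age 9 (20.540).

9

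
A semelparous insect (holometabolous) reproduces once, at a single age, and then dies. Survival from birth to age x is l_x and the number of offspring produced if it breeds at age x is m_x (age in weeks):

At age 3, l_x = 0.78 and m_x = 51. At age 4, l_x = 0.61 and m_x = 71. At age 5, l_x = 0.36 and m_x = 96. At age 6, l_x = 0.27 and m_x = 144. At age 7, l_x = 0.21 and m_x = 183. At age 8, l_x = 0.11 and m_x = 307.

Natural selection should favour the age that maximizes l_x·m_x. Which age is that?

Expected offspring if breeding at age x = l_x × m_x:
  age 3: 0.78 × 51 = 39.780
  age 4: 0.61 × 71 = 43.310
  age 5: 0.36 × 96 = 34.560
  age 6: 0.27 × 144 = 38.880
  age 7: 0.21 × 183 = 38.430
  age 8: 0.11 × 307 = 33.770
Maximum at age 4 (43.310).

4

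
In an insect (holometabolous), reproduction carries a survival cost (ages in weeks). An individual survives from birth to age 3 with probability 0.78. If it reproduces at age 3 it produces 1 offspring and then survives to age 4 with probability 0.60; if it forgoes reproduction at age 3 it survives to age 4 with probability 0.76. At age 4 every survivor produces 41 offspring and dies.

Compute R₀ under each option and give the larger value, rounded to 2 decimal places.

breed at age 3: R₀ = 0.78 × (1 + 0.60 × 41) = 0.78 × 25.6000 = 19.9680
delay to age 4: R₀ = 0.78 × (0.76 × 41) = 0.78 × 31.1600 = 24.3048
Higher: delay to age 4 (24.3048).

24.30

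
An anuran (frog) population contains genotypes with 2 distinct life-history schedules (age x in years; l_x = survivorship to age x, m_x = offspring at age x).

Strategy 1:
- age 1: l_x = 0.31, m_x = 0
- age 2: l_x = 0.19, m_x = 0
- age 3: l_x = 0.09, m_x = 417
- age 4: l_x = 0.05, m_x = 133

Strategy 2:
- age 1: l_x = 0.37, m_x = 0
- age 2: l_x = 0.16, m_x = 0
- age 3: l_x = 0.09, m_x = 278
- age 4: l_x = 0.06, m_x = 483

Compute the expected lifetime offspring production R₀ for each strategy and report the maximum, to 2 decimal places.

Strategy 1: R₀ = 0.31×0 + 0.19×0 + 0.09×417 + 0.05×133 = 44.1800
Strategy 2: R₀ = 0.37×0 + 0.16×0 + 0.09×278 + 0.06×483 = 54.0000
Highest R₀: strategy 2 with 54.0000.

54.00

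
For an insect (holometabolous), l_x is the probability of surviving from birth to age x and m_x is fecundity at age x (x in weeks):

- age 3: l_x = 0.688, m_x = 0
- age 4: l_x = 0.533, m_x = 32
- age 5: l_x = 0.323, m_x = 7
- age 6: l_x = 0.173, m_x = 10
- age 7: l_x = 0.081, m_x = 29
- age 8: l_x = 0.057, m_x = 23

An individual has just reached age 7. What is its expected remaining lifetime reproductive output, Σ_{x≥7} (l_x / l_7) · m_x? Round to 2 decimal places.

45.19

l_7 = 0.081. Conditional survival from age 7 to x is l_x / l_7.
  x=7: (0.081/0.081) × 29 = 29.0000
  x=8: (0.057/0.081) × 23 = 16.1852
Sum = 29.0000 + 16.1852 = 45.1852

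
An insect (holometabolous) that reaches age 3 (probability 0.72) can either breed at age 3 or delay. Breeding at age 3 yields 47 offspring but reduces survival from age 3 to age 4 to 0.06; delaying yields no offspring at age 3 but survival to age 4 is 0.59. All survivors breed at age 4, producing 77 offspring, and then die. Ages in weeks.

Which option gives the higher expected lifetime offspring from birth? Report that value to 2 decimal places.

37.17

breed at age 3: R₀ = 0.72 × (47 + 0.06 × 77) = 0.72 × 51.6200 = 37.1664
delay to age 4: R₀ = 0.72 × (0.59 × 77) = 0.72 × 45.4300 = 32.7096
Higher: breed at age 3 (37.1664).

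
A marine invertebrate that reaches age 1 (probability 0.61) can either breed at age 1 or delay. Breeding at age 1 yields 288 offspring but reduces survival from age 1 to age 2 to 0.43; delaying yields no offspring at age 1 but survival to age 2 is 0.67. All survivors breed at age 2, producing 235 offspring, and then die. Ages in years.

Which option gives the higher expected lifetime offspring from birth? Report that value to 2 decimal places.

breed at age 1: R₀ = 0.61 × (288 + 0.43 × 235) = 0.61 × 389.0500 = 237.3205
delay to age 2: R₀ = 0.61 × (0.67 × 235) = 0.61 × 157.4500 = 96.0445
Higher: breed at age 1 (237.3205).

237.32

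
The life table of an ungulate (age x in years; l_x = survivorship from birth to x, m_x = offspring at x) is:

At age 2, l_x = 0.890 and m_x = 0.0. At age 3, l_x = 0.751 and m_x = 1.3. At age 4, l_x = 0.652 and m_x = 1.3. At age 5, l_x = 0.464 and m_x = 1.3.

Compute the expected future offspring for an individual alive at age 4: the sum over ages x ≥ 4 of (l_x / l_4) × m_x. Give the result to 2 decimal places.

l_4 = 0.652. Conditional survival from age 4 to x is l_x / l_4.
  x=4: (0.652/0.652) × 1.3 = 1.3000
  x=5: (0.464/0.652) × 1.3 = 0.9252
Sum = 1.3000 + 0.9252 = 2.2252

2.23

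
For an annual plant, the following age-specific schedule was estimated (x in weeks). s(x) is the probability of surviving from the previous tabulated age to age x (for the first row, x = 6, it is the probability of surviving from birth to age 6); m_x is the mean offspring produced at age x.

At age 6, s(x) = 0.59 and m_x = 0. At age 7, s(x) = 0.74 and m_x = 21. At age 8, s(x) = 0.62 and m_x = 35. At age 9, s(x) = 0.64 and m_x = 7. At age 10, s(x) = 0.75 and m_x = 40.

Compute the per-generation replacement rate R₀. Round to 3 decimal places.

25.053

Survivorship from birth: l_x = s_6·s_7·…·s_x.
  l_6 = 0.59000
  l_7 = 0.43660
  l_8 = 0.27069
  l_9 = 0.17324
  l_10 = 0.12993
R₀ = Σ l_x m_x:
  age 6: 0.59000 × 0 = 0.0000
  age 7: 0.43660 × 21 = 9.1686
  age 8: 0.27069 × 35 = 9.4741
  age 9: 0.17324 × 7 = 1.2127
  age 10: 0.12993 × 40 = 5.1972
R₀ = 0.0000 + 9.1686 + 9.4741 + 1.2127 + 5.1972 = 25.0526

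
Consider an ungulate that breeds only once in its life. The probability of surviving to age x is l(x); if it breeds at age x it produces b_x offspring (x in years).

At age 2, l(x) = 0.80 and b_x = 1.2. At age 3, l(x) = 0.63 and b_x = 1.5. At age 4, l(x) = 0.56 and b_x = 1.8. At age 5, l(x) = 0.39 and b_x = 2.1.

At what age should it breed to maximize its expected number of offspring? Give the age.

4

Expected offspring if breeding at age x = l(x) × b_x:
  age 2: 0.80 × 1.2 = 0.960
  age 3: 0.63 × 1.5 = 0.945
  age 4: 0.56 × 1.8 = 1.008
  age 5: 0.39 × 2.1 = 0.819
Maximum at age 4 (1.008).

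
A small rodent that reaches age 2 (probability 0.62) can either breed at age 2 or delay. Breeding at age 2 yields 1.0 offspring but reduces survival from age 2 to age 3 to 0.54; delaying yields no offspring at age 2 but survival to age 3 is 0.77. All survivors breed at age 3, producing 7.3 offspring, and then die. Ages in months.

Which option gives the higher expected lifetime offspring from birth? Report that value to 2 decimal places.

3.49

breed at age 2: R₀ = 0.62 × (1.0 + 0.54 × 7.3) = 0.62 × 4.9420 = 3.0640
delay to age 3: R₀ = 0.62 × (0.77 × 7.3) = 0.62 × 5.6210 = 3.4850
Higher: delay to age 3 (3.4850).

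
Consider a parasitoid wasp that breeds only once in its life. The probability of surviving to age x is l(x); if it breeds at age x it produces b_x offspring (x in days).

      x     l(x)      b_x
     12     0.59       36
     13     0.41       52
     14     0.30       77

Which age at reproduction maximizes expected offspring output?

14

Expected offspring if breeding at age x = l(x) × b_x:
  age 12: 0.59 × 36 = 21.240
  age 13: 0.41 × 52 = 21.320
  age 14: 0.30 × 77 = 23.100
Maximum at age 14 (23.100).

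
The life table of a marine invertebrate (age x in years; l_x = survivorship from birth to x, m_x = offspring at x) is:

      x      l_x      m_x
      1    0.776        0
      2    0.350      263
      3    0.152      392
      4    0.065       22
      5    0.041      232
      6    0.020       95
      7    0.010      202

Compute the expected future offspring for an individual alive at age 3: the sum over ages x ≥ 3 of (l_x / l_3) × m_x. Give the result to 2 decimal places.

489.78

l_3 = 0.152. Conditional survival from age 3 to x is l_x / l_3.
  x=3: (0.152/0.152) × 392 = 392.0000
  x=4: (0.065/0.152) × 22 = 9.4079
  x=5: (0.041/0.152) × 232 = 62.5789
  x=6: (0.020/0.152) × 95 = 12.5000
  x=7: (0.010/0.152) × 202 = 13.2895
Sum = 392.0000 + 9.4079 + 62.5789 + 12.5000 + 13.2895 = 489.7763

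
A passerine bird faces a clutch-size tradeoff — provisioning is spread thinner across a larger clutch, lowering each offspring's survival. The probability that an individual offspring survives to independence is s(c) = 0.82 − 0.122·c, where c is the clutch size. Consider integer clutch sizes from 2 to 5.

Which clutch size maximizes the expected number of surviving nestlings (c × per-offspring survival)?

3

Expected surviving nestlings = c × s(c):
  c=2: 2 × 0.576 = 1.152
  c=3: 3 × 0.454 = 1.362
  c=4: 4 × 0.332 = 1.328
  c=5: 5 × 0.210 = 1.050
Maximum at c = 3 (1.362 surviving nestlings).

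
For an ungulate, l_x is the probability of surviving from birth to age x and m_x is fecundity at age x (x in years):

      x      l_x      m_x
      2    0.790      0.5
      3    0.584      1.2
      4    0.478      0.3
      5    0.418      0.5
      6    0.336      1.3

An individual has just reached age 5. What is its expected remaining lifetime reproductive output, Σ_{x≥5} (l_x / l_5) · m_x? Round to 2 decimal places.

1.54

l_5 = 0.418. Conditional survival from age 5 to x is l_x / l_5.
  x=5: (0.418/0.418) × 0.5 = 0.5000
  x=6: (0.336/0.418) × 1.3 = 1.0450
Sum = 0.5000 + 1.0450 = 1.5450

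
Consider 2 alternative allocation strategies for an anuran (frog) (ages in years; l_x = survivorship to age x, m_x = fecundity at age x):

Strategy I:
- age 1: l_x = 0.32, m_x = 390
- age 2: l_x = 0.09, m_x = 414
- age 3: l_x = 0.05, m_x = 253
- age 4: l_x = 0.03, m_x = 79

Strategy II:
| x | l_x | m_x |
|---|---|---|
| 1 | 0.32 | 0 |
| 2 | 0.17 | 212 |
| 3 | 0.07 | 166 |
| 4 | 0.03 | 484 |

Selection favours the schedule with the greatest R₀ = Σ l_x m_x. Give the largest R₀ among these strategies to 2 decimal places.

Strategy I: R₀ = 0.32×390 + 0.09×414 + 0.05×253 + 0.03×79 = 177.0800
Strategy II: R₀ = 0.32×0 + 0.17×212 + 0.07×166 + 0.03×484 = 62.1800
Highest R₀: strategy I with 177.0800.

177.08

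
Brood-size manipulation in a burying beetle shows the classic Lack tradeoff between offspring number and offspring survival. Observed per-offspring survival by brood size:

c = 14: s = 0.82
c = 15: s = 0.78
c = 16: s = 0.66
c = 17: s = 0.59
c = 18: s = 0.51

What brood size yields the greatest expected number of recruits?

15

Expected recruits = c × s(c):
  c=14: 14 × 0.82 = 11.480
  c=15: 15 × 0.78 = 11.700
  c=16: 16 × 0.66 = 10.560
  c=17: 17 × 0.59 = 10.030
  c=18: 18 × 0.51 = 9.180
Maximum at c = 15 (11.700 recruits).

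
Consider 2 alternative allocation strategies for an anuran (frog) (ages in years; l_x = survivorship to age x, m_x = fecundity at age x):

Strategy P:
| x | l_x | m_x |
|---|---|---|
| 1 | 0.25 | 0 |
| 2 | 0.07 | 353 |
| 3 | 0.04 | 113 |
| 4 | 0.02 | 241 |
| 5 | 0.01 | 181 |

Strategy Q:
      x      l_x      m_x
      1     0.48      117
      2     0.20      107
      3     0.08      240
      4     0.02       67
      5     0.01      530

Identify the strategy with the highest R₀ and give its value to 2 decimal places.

Strategy P: R₀ = 0.25×0 + 0.07×353 + 0.04×113 + 0.02×241 + 0.01×181 = 35.8600
Strategy Q: R₀ = 0.48×117 + 0.20×107 + 0.08×240 + 0.02×67 + 0.01×530 = 103.4000
Highest R₀: strategy Q with 103.4000.

103.40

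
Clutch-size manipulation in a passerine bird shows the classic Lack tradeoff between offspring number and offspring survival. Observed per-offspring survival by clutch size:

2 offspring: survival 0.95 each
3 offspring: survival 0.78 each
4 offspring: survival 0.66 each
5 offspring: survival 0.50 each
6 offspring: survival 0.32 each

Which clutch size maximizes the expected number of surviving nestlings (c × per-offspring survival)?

Expected surviving nestlings = c × s(c):
  c=2: 2 × 0.95 = 1.900
  c=3: 3 × 0.78 = 2.340
  c=4: 4 × 0.66 = 2.640
  c=5: 5 × 0.50 = 2.500
  c=6: 6 × 0.32 = 1.920
Maximum at c = 4 (2.640 surviving nestlings).

4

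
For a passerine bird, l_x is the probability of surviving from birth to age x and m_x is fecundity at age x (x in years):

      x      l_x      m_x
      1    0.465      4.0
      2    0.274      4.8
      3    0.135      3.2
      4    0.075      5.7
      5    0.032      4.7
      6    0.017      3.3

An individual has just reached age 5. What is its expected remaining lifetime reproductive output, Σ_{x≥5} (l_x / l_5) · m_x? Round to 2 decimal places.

6.45

l_5 = 0.032. Conditional survival from age 5 to x is l_x / l_5.
  x=5: (0.032/0.032) × 4.7 = 4.7000
  x=6: (0.017/0.032) × 3.3 = 1.7531
Sum = 4.7000 + 1.7531 = 6.4531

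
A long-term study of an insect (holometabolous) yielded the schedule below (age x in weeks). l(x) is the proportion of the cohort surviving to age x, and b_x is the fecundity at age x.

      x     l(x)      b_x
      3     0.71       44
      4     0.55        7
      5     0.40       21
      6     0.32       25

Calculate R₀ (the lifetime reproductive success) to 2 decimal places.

51.49

R₀ = Σ l(x) b_x:
  age 3: 0.71 × 44 = 31.2400
  age 4: 0.55 × 7 = 3.8500
  age 5: 0.40 × 21 = 8.4000
  age 6: 0.32 × 25 = 8.0000
R₀ = 31.2400 + 3.8500 + 8.4000 + 8.0000 = 51.4900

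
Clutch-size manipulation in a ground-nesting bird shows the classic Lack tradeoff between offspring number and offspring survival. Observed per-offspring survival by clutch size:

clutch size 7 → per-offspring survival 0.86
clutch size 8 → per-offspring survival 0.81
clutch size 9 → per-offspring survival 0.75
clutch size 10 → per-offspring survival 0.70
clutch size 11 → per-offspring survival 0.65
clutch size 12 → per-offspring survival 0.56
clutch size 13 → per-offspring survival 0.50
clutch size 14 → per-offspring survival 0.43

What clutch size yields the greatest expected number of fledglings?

11

Expected fledglings = c × s(c):
  c=7: 7 × 0.86 = 6.020
  c=8: 8 × 0.81 = 6.480
  c=9: 9 × 0.75 = 6.750
  c=10: 10 × 0.70 = 7.000
  c=11: 11 × 0.65 = 7.150
  c=12: 12 × 0.56 = 6.720
  c=13: 13 × 0.50 = 6.500
  c=14: 14 × 0.43 = 6.020
Maximum at c = 11 (7.150 fledglings).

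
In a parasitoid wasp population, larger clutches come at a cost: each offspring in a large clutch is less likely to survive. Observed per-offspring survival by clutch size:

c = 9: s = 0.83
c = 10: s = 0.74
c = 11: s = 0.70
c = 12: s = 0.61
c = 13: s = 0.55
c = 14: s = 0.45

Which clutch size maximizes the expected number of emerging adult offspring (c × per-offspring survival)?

11

Expected emerging adult offspring = c × s(c):
  c=9: 9 × 0.83 = 7.470
  c=10: 10 × 0.74 = 7.400
  c=11: 11 × 0.70 = 7.700
  c=12: 12 × 0.61 = 7.320
  c=13: 13 × 0.55 = 7.150
  c=14: 14 × 0.45 = 6.300
Maximum at c = 11 (7.700 emerging adult offspring).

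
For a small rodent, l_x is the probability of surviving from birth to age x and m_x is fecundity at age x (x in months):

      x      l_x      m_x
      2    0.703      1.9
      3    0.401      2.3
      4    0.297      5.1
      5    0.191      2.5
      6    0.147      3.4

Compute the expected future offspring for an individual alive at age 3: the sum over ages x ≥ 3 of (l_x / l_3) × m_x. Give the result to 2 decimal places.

8.51

l_3 = 0.401. Conditional survival from age 3 to x is l_x / l_3.
  x=3: (0.401/0.401) × 2.3 = 2.3000
  x=4: (0.297/0.401) × 5.1 = 3.7773
  x=5: (0.191/0.401) × 2.5 = 1.1908
  x=6: (0.147/0.401) × 3.4 = 1.2464
Sum = 2.3000 + 3.7773 + 1.1908 + 1.2464 = 8.5145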